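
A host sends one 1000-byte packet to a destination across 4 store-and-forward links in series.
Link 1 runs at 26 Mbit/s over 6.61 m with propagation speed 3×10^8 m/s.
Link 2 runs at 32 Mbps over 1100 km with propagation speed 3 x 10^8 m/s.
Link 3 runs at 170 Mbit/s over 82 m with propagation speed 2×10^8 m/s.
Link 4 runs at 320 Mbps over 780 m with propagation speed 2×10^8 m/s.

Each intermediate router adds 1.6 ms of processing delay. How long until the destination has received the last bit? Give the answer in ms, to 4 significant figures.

9.101 ms

L = 1000 × 8 = 8000 bits.
Transmission delays (L/R per hop): 0.307692, 0.25, 0.0470588, 0.025 ms; sum = 0.629751 ms.
Propagation delays (d/s per hop): 2.20333e-05, 3.66667, 0.00041, 0.0039 ms; sum = 3.671 ms.
Processing at 3 router(s): 3 × 1.6 ms = 4.8 ms.
End-to-end = 9.101 ms.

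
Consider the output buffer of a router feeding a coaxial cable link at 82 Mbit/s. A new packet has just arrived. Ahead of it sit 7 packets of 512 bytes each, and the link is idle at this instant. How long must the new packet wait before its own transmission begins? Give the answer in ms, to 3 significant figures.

Each queued packet: L/R = 4096/82000000 = 0.0499512 ms.
7 queued → 0.349659 ms.
Queuing delay = 0.350 ms.

0.350 ms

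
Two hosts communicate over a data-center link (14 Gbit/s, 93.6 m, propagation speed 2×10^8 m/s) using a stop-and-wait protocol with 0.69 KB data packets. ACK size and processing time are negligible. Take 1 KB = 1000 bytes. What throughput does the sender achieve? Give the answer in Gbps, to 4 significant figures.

4.149 Gbps

t_tx = L/R = 5520/14000000000 = 3.94286e-07 s.
t_prop = 93.6/200000000 = 4.68e-07 s; RTT = 9.36e-07 s.
Cycle = t_tx + RTT = 1.33029e-06 s.
Throughput = L / cycle = 5520 / 1.33029e-06 = 4.149 Gbps.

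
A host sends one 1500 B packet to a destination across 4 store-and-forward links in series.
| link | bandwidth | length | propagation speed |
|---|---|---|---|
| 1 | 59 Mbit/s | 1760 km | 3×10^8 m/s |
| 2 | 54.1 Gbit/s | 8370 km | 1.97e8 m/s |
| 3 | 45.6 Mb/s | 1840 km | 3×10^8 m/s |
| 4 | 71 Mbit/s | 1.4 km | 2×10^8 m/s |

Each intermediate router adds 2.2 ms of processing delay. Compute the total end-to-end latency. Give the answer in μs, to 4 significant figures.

61730 μs

L = 1500 × 8 = 12000 bits.
Transmission delays (L/R per hop): 203.39, 0.221811, 263.158, 169.014 μs; sum = 635.784 μs.
Propagation delays (d/s per hop): 5866.67, 42487.3, 6133.33, 7 μs; sum = 54494.3 μs.
Processing at 3 router(s): 3 × 2.2 ms = 6600 μs.
End-to-end = 61730 μs.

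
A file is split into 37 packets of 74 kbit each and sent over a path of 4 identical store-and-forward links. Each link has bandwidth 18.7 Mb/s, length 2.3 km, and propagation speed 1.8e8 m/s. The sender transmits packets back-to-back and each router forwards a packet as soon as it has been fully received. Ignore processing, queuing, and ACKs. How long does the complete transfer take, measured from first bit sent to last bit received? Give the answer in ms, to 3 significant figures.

158 ms

Per-hop transmission t_tx = L/R = 74000/18700000 = 3.95722 ms.
Per-hop propagation t_prop = 2300/180000000 = 0.0127778 ms.
Pipeline fill: first packet needs 4·t_tx to clear all hops; remaining 36 packets each add one t_tx.
Total = (4+37-1)·t_tx + 4·t_prop = 40·3.95722 + 4·0.0127778 = 158 ms.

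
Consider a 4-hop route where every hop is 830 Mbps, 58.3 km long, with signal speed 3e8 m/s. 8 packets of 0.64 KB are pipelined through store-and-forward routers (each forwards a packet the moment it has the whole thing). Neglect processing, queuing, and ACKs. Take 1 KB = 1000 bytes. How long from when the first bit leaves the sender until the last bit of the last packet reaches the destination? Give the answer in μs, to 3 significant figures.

845 μs

Per-hop transmission t_tx = L/R = 5120/830000000 = 6.16867 μs.
Per-hop propagation t_prop = 58300/300000000 = 194.333 μs.
Pipeline fill: first packet needs 4·t_tx to clear all hops; remaining 7 packets each add one t_tx.
Total = (4+8-1)·t_tx + 4·t_prop = 11·6.16867 + 4·194.333 = 845 μs.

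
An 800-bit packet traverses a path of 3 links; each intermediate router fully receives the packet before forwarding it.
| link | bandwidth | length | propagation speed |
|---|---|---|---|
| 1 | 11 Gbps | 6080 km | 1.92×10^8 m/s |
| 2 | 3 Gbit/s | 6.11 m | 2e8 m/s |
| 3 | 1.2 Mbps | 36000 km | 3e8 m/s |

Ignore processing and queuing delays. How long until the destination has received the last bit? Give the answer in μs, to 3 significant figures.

152000 μs

Transmission delays (L/R per hop): 0.0727273, 0.266667, 666.667 μs; sum = 667.006 μs.
Propagation delays (d/s per hop): 31666.7, 0.03055, 120000 μs; sum = 151667 μs.
End-to-end = 152000 μs.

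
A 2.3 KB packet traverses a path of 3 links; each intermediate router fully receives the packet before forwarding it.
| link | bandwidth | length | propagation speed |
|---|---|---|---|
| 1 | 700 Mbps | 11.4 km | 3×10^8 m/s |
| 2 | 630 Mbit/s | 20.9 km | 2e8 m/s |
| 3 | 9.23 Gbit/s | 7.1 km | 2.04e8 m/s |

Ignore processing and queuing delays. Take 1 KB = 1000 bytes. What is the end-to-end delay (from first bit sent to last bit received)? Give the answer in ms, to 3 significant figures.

0.235 ms

L = 18400 bits.
Transmission delays (L/R per hop): 0.0262857, 0.0292063, 0.0019935 ms; sum = 0.0574856 ms.
Propagation delays (d/s per hop): 0.038, 0.1045, 0.0348039 ms; sum = 0.177304 ms.
End-to-end = 0.235 ms.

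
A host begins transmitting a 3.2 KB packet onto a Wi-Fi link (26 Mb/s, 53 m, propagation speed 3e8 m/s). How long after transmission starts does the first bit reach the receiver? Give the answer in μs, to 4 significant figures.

First bit experiences only propagation delay: d/s = 53/300000000 = 0.1767 μs.

0.1767 μs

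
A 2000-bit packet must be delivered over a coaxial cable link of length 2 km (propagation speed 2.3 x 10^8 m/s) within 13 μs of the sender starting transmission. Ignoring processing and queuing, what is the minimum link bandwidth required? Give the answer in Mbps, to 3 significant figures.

Propagation delay = 2000 / 2.3e+08 = 8.69565 μs.
Transmission budget = 13 − 8.69565 = 4.30435 μs.
R ≥ L / t_tx = 2000 bits / 4.30435e-06 s = 465 Mbps.

465 Mbps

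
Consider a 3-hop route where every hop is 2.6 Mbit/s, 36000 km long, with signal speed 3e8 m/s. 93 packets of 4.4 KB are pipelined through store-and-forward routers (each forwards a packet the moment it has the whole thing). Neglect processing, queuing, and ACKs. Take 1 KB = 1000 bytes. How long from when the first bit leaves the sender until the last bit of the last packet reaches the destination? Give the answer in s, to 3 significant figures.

1.65 s

Per-hop transmission t_tx = L/R = 35200/2600000 = 0.0135385 s.
Per-hop propagation t_prop = 36000000/300000000 = 0.12 s.
Pipeline fill: first packet needs 3·t_tx to clear all hops; remaining 92 packets each add one t_tx.
Total = (3+93-1)·t_tx + 3·t_prop = 95·0.0135385 + 3·0.12 = 1.65 s.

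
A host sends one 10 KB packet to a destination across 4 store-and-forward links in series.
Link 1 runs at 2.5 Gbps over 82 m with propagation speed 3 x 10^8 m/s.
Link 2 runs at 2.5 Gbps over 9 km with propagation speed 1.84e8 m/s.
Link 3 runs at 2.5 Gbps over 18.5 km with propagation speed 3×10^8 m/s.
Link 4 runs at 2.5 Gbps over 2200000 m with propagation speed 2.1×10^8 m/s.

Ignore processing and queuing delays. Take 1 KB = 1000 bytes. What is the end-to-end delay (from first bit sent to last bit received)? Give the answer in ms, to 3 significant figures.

L = 80000 bits.
Transmission delay per hop = L/R = 80000/2500000000 = 0.032 ms; 4 hops → 0.128 ms.
Propagation delays (d/s per hop): 0.000273333, 0.048913, 0.0616667, 10.4762 ms; sum = 10.587 ms.
End-to-end = 10.7 ms.

10.7 ms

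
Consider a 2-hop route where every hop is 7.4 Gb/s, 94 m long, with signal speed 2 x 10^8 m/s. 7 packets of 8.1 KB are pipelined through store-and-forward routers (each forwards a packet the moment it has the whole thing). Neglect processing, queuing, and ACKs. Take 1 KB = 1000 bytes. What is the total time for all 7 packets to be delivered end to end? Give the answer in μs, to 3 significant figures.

Per-hop transmission t_tx = L/R = 64800/7400000000 = 8.75676 μs.
Per-hop propagation t_prop = 94/200000000 = 0.47 μs.
Pipeline fill: first packet needs 2·t_tx to clear all hops; remaining 6 packets each add one t_tx.
Total = (2+7-1)·t_tx + 2·t_prop = 8·8.75676 + 2·0.47 = 71.0 μs.

71.0 μs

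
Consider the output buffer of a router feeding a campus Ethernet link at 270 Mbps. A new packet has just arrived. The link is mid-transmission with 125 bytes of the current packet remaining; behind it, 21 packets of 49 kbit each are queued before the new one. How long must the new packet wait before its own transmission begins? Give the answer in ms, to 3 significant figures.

3.81 ms

Each queued packet: L/R = 49000/270000000 = 0.181481 ms.
21 queued → 3.81111 ms.
Plus remaining 1000 bits of current packet: 0.0037037 ms.
Queuing delay = 3.81 ms.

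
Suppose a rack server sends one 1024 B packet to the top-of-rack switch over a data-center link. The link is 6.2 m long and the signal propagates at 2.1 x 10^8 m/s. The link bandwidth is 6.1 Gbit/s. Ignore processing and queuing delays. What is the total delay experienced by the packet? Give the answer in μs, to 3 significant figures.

L = 1024 × 8 = 8192 bits.
Transmission delay = L/R = 8192 / 6100000000 = 1.34295 μs.
Propagation delay = d/s = 6.2 m / 210000000 m/s = 0.0295238 μs.
Total = 1.37 μs.

1.37 μs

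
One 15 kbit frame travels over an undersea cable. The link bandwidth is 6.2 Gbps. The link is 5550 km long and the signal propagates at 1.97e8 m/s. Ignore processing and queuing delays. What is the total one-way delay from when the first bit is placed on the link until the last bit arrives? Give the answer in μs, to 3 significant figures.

28200 μs

L = 15000 bits.
Transmission delay = L/R = 15000 / 6200000000 = 2.41935 μs.
Propagation delay = d/s = 5550000 m / 197000000 m/s = 28172.6 μs.
Total = 28200 μs.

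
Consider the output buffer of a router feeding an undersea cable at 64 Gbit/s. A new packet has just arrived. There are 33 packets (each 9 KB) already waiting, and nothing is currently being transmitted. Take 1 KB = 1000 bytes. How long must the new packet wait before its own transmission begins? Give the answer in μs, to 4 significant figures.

37.13 μs

Each queued packet: L/R = 72000/64000000000 = 1.125 μs.
33 queued → 37.125 μs.
Queuing delay = 37.13 μs.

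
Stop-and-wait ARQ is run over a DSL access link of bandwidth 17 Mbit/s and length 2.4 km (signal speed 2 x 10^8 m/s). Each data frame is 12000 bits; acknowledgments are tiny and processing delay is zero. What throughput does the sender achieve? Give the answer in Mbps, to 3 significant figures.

t_tx = L/R = 12000/17000000 = 0.000705882 s.
t_prop = 2400/200000000 = 1.2e-05 s; RTT = 2.4e-05 s.
Cycle = t_tx + RTT = 0.000729882 s.
Throughput = L / cycle = 12000 / 0.000729882 = 16.4 Mbps.

16.4 Mbps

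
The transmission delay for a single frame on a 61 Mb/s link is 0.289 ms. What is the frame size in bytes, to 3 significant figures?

2200 bytes

L = R × t_tx = 61000000 b/s × 0.000289 s = 17629 bits.
In bytes: 17629 / 8 = 2200 bytes.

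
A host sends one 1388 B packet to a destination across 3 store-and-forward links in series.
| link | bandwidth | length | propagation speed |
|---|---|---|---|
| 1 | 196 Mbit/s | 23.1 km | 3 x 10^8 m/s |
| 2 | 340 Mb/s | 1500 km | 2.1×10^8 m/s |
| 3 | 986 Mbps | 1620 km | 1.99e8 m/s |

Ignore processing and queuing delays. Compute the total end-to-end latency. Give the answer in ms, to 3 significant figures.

15.5 ms

L = 1388 × 8 = 11104 bits.
Transmission delays (L/R per hop): 0.0566531, 0.0326588, 0.0112617 ms; sum = 0.100574 ms.
Propagation delays (d/s per hop): 0.077, 7.14286, 8.1407 ms; sum = 15.3606 ms.
End-to-end = 15.5 ms.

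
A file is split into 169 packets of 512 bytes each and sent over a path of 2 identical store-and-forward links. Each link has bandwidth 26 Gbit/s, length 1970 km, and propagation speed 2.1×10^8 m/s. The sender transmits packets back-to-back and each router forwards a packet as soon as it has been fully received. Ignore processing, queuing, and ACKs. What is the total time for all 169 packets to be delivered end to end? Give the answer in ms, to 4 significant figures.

18.79 ms

Per-hop transmission t_tx = L/R = 4096/26000000000 = 0.000157538 ms.
Per-hop propagation t_prop = 1970000/210000000 = 9.38095 ms.
Pipeline fill: first packet needs 2·t_tx to clear all hops; remaining 168 packets each add one t_tx.
Total = (2+169-1)·t_tx + 2·t_prop = 170·0.000157538 + 2·9.38095 = 18.79 ms.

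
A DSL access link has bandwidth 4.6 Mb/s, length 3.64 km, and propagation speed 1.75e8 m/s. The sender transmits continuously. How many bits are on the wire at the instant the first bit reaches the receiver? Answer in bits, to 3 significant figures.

95.7 bits

Propagation delay = 3640 / 175000000 = 2.08e-05 s.
BDP = R × t_prop = 4600000 × 2.08e-05 = 95.68 bits.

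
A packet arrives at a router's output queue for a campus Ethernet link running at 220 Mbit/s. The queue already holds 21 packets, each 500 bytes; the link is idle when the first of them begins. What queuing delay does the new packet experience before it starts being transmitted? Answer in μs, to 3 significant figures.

Each queued packet: L/R = 4000/220000000 = 18.1818 μs.
21 queued → 381.818 μs.
Queuing delay = 382 μs.

382 μs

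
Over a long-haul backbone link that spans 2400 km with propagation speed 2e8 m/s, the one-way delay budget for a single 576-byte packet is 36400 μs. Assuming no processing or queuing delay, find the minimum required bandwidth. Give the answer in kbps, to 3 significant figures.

189 kbps

L = 4608 bits.
Propagation delay = 2400000 / 200000000 = 12000 μs.
Transmission budget = 36400 − 12000 = 24400 μs.
R ≥ L / t_tx = 4608 bits / 0.0244 s = 189 kbps.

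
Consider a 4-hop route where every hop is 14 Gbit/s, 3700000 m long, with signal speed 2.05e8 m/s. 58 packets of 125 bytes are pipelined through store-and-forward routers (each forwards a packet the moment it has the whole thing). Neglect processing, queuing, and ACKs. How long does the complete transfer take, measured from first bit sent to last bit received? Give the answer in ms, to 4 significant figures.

72.20 ms

Per-hop transmission t_tx = L/R = 1000/14000000000 = 7.14286e-05 ms.
Per-hop propagation t_prop = 3700000/2.05e+08 = 18.0488 ms.
Pipeline fill: first packet needs 4·t_tx to clear all hops; remaining 57 packets each add one t_tx.
Total = (4+58-1)·t_tx + 4·t_prop = 61·7.14286e-05 + 4·18.0488 = 72.20 ms.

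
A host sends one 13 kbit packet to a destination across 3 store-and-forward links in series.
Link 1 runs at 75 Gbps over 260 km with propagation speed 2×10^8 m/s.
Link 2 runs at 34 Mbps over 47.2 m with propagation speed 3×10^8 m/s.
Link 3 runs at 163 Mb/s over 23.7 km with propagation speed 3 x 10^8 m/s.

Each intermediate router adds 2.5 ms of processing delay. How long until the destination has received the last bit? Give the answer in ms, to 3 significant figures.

6.84 ms

L = 13000 bits.
Transmission delays (L/R per hop): 0.000173333, 0.382353, 0.0797546 ms; sum = 0.462281 ms.
Propagation delays (d/s per hop): 1.3, 0.000157333, 0.079 ms; sum = 1.37916 ms.
Processing at 2 router(s): 2 × 2.5 ms = 5 ms.
End-to-end = 6.84 ms.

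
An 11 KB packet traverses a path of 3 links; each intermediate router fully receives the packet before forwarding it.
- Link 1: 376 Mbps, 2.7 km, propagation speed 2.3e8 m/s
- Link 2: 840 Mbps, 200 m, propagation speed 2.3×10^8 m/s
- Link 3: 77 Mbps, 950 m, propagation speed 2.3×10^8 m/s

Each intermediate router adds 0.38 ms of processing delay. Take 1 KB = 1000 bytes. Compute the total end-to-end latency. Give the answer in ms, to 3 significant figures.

L = 88000 bits.
Transmission delays (L/R per hop): 0.234043, 0.104762, 1.14286 ms; sum = 1.48166 ms.
Propagation delays (d/s per hop): 0.0117391, 0.000869565, 0.00413043 ms; sum = 0.0167391 ms.
Processing at 2 router(s): 2 × 0.38 ms = 0.76 ms.
End-to-end = 2.26 ms.

2.26 ms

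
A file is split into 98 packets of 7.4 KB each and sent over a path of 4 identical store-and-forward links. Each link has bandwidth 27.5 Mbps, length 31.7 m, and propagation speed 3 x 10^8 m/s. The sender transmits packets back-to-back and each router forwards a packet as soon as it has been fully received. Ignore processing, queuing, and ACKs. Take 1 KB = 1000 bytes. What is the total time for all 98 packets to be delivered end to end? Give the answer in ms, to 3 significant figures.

Per-hop transmission t_tx = L/R = 59200/27500000 = 2.15273 ms.
Per-hop propagation t_prop = 31.7/300000000 = 0.000105667 ms.
Pipeline fill: first packet needs 4·t_tx to clear all hops; remaining 97 packets each add one t_tx.
Total = (4+98-1)·t_tx + 4·t_prop = 101·2.15273 + 4·0.000105667 = 217 ms.

217 ms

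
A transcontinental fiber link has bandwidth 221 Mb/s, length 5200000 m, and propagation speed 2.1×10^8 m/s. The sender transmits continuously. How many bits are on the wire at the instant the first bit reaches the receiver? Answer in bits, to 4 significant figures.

5472000 bits

Propagation delay = 5200000 / 210000000 = 0.0247619 s.
BDP = R × t_prop = 221000000 × 0.0247619 = 5472380 bits.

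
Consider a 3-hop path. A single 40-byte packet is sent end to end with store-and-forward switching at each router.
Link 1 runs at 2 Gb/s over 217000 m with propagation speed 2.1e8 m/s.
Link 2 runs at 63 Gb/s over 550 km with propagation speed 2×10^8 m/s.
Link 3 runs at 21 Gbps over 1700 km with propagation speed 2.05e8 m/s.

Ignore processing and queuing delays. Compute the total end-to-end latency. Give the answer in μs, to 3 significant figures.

L = 40 × 8 = 320 bits.
Transmission delays (L/R per hop): 0.16, 0.00507937, 0.0152381 μs; sum = 0.180317 μs.
Propagation delays (d/s per hop): 1033.33, 2750, 8292.68 μs; sum = 12076 μs.
End-to-end = 12100 μs.

12100 μs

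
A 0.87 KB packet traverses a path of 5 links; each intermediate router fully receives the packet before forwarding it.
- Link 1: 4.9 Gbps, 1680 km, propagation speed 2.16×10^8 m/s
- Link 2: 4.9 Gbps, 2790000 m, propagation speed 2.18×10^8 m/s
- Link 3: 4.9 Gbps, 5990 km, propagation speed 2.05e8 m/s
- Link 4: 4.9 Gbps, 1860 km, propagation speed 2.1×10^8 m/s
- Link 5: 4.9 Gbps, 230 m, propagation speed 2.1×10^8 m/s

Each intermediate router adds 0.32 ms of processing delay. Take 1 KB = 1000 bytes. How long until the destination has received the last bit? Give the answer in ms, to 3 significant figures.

L = 6960 bits.
Transmission delay per hop = L/R = 6960/4900000000 = 0.00142041 ms; 5 hops → 0.00710204 ms.
Propagation delays (d/s per hop): 7.77778, 12.7982, 29.2195, 8.85714, 0.00109524 ms; sum = 58.6537 ms.
Processing at 4 router(s): 4 × 0.32 ms = 1.28 ms.
End-to-end = 59.9 ms.

59.9 ms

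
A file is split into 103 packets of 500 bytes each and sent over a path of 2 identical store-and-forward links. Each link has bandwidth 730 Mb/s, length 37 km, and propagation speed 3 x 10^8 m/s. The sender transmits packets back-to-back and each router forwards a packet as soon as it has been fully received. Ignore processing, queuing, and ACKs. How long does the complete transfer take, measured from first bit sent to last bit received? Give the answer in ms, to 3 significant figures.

Per-hop transmission t_tx = L/R = 4000/730000000 = 0.00547945 ms.
Per-hop propagation t_prop = 37000/300000000 = 0.123333 ms.
Pipeline fill: first packet needs 2·t_tx to clear all hops; remaining 102 packets each add one t_tx.
Total = (2+103-1)·t_tx + 2·t_prop = 104·0.00547945 + 2·0.123333 = 0.817 ms.

0.817 ms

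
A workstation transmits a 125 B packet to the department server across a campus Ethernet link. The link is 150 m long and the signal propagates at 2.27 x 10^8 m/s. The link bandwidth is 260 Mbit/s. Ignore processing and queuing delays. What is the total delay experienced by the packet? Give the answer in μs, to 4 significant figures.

L = 125 × 8 = 1000 bits.
Transmission delay = L/R = 1000 / 260000000 = 3.84615 μs.
Propagation delay = d/s = 150 m / 227000000 m/s = 0.660793 μs.
Total = 4.507 μs.

4.507 μs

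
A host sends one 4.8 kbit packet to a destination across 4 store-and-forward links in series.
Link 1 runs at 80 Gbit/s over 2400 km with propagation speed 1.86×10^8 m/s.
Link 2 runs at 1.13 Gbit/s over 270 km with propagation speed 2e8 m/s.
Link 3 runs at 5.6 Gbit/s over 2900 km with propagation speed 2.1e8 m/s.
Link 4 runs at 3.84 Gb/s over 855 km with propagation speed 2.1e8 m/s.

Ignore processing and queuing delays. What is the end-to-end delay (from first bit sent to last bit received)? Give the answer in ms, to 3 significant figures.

L = 4800 bits.
Transmission delays (L/R per hop): 6e-05, 0.00424779, 0.000857143, 0.00125 ms; sum = 0.00641493 ms.
Propagation delays (d/s per hop): 12.9032, 1.35, 13.8095, 4.07143 ms; sum = 32.1342 ms.
End-to-end = 32.1 ms.

32.1 ms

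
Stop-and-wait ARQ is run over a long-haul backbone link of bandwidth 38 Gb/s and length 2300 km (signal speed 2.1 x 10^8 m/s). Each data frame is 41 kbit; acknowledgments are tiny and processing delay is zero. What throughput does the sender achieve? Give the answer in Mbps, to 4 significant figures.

t_tx = L/R = 41000/38000000000 = 1.07895e-06 s.
t_prop = 2300000/210000000 = 0.0109524 s; RTT = 0.0219048 s.
Cycle = t_tx + RTT = 0.0219058 s.
Throughput = L / cycle = 41000 / 0.0219058 = 1.872 Mbps.

1.872 Mbps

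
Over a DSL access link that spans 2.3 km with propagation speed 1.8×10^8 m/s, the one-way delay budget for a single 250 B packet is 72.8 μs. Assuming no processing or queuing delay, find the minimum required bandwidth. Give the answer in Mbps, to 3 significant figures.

33.3 Mbps

L = 2000 bits.
Propagation delay = 2300 / 180000000 = 12.7778 μs.
Transmission budget = 72.8 − 12.7778 = 60.0222 μs.
R ≥ L / t_tx = 2000 bits / 6.00222e-05 s = 33.3 Mbps.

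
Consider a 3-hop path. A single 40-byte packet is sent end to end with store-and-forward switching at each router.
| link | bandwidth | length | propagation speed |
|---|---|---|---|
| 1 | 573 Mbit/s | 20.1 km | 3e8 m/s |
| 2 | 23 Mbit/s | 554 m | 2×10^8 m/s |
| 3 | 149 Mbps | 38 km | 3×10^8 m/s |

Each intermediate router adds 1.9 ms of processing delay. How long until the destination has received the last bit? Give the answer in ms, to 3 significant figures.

L = 40 × 8 = 320 bits.
Transmission delays (L/R per hop): 0.000558464, 0.013913, 0.00214765 ms; sum = 0.0166192 ms.
Propagation delays (d/s per hop): 0.067, 0.00277, 0.126667 ms; sum = 0.196437 ms.
Processing at 2 router(s): 2 × 1.9 ms = 3.8 ms.
End-to-end = 4.01 ms.

4.01 ms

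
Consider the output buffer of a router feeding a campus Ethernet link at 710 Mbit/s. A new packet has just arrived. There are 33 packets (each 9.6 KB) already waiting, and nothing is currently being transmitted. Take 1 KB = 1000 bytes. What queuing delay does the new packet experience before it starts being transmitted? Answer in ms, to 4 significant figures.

3.570 ms

Each queued packet: L/R = 76800/710000000 = 0.108169 ms.
33 queued → 3.56958 ms.
Queuing delay = 3.570 ms.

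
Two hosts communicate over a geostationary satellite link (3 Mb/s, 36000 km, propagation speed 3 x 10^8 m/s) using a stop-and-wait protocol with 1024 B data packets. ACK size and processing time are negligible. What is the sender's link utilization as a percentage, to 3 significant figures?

1.12 %

t_tx = L/R = 8192/3000000 = 0.00273067 s.
t_prop = 36000000/300000000 = 0.12 s; RTT = 0.24 s.
Cycle = t_tx + RTT = 0.242731 s.
Utilization = t_tx / cycle = 0.00273067/0.242731 = 1.12 %.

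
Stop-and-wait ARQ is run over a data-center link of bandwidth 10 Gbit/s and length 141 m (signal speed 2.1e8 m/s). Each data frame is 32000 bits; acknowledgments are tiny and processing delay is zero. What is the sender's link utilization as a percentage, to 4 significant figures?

70.44 %

t_tx = L/R = 32000/10000000000 = 3.2e-06 s.
t_prop = 141/210000000 = 6.71429e-07 s; RTT = 1.34286e-06 s.
Cycle = t_tx + RTT = 4.54286e-06 s.
Utilization = t_tx / cycle = 3.2e-06/4.54286e-06 = 70.44 %.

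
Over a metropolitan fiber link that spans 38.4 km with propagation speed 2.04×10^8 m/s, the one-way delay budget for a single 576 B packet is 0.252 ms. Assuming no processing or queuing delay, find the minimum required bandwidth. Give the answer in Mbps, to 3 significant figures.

L = 4608 bits.
Propagation delay = 38400 / 204000000 = 0.188235 ms.
Transmission budget = 0.252 − 0.188235 = 0.0637647 ms.
R ≥ L / t_tx = 4608 bits / 6.37647e-05 s = 72.3 Mbps.

72.3 Mbps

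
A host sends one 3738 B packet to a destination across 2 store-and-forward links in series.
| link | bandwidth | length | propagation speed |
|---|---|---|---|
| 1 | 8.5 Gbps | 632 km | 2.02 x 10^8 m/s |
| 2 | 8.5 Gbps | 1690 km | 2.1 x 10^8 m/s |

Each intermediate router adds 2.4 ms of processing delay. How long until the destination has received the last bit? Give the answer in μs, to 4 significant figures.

13580 μs

L = 3738 × 8 = 29904 bits.
Transmission delay per hop = L/R = 29904/8500000000 = 3.51812 μs; 2 hops → 7.03624 μs.
Propagation delays (d/s per hop): 3128.71, 8047.62 μs; sum = 11176.3 μs.
Processing at 1 router(s): 1 × 2.4 ms = 2400 μs.
End-to-end = 13580 μs.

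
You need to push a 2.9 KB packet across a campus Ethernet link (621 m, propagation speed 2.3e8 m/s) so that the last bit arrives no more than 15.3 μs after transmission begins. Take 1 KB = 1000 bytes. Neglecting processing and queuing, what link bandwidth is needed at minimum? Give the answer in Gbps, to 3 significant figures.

L = 23200 bits.
Propagation delay = 621 / 2.3e+08 = 2.7 μs.
Transmission budget = 15.3 − 2.7 = 12.6 μs.
R ≥ L / t_tx = 23200 bits / 1.26e-05 s = 1.84 Gbps.

1.84 Gbps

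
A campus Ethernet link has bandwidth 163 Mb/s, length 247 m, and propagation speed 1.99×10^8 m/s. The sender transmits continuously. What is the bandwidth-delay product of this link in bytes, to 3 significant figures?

Propagation delay = 247 / 199000000 = 1.24121e-06 s.
BDP = R × t_prop = 163000000 × 1.24121e-06 = 202.317 bits.
In bytes: 202.317/8 = 25.3 bytes.

25.3 bytes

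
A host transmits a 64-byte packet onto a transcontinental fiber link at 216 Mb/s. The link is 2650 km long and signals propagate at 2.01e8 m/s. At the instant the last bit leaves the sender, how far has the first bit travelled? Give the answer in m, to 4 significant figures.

t_tx = L/R = 512/216000000 = 2.37037e-06 s.
Distance = s × t_tx = 2.01e+08 × 2.37037e-06 = 476.4 m.

476.4 m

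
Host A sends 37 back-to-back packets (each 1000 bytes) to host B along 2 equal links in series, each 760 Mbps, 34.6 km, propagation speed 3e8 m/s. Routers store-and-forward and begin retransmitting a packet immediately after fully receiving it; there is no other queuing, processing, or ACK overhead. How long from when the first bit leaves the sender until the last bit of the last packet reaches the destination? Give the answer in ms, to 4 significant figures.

0.6307 ms

Per-hop transmission t_tx = L/R = 8000/760000000 = 0.0105263 ms.
Per-hop propagation t_prop = 34600/300000000 = 0.115333 ms.
Pipeline fill: first packet needs 2·t_tx to clear all hops; remaining 36 packets each add one t_tx.
Total = (2+37-1)·t_tx + 2·t_prop = 38·0.0105263 + 2·0.115333 = 0.6307 ms.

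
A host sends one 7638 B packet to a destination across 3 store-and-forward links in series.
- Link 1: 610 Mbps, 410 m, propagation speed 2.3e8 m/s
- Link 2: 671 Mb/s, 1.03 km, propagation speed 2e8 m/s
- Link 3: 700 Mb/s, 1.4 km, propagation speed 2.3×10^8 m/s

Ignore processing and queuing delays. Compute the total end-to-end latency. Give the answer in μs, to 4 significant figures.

L = 7638 × 8 = 61104 bits.
Transmission delays (L/R per hop): 100.17, 91.0641, 87.2914 μs; sum = 278.526 μs.
Propagation delays (d/s per hop): 1.78261, 5.15, 6.08696 μs; sum = 13.0196 μs.
End-to-end = 291.5 μs.

291.5 μs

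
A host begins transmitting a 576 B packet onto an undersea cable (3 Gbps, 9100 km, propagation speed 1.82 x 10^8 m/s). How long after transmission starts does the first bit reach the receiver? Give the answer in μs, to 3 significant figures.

50000 μs

First bit experiences only propagation delay: d/s = 9100000/182000000 = 50000 μs.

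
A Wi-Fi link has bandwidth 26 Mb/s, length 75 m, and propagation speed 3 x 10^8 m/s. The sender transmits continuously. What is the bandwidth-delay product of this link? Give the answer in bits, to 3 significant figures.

Propagation delay = 75 / 300000000 = 2.5e-07 s.
BDP = R × t_prop = 26000000 × 2.5e-07 = 6.5 bits.

6.50 bits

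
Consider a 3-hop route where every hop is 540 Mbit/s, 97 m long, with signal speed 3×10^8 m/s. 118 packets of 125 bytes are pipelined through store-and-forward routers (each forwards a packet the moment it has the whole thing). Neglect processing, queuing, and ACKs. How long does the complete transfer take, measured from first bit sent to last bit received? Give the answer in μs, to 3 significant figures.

Per-hop transmission t_tx = L/R = 1000/540000000 = 1.85185 μs.
Per-hop propagation t_prop = 97/300000000 = 0.323333 μs.
Pipeline fill: first packet needs 3·t_tx to clear all hops; remaining 117 packets each add one t_tx.
Total = (3+118-1)·t_tx + 3·t_prop = 120·1.85185 + 3·0.323333 = 223 μs.

223 μs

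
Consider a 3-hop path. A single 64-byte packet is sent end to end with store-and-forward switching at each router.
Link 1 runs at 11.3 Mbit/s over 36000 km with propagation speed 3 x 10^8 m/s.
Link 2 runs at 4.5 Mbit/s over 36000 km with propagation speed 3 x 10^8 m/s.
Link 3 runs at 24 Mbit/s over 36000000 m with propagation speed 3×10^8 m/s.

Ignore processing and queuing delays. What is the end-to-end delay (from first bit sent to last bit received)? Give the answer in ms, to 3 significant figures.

360 ms

L = 64 × 8 = 512 bits.
Transmission delays (L/R per hop): 0.0453097, 0.113778, 0.0213333 ms; sum = 0.180421 ms.
Propagation delays (d/s per hop): 120, 120, 120 ms; sum = 360 ms.
End-to-end = 360 ms.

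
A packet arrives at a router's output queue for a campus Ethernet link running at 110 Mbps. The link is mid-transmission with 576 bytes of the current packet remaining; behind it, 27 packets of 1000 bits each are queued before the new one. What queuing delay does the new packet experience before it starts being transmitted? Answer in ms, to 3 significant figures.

0.287 ms

Each queued packet: L/R = 1000/110000000 = 0.00909091 ms.
27 queued → 0.245455 ms.
Plus remaining 4608 bits of current packet: 0.0418909 ms.
Queuing delay = 0.287 ms.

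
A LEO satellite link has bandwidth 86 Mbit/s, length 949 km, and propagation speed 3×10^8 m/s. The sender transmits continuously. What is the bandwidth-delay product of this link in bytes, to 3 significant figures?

Propagation delay = 949000 / 300000000 = 0.00316333 s.
BDP = R × t_prop = 86000000 × 0.00316333 = 272047 bits.
In bytes: 272047/8 = 34000 bytes.

34000 bytes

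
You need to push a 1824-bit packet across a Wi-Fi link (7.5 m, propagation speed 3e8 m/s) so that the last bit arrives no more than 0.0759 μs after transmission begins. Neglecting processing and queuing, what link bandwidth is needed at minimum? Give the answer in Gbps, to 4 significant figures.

35.83 Gbps

Propagation delay = 7.5 / 300000000 = 0.025 μs.
Transmission budget = 0.0759 − 0.025 = 0.0509 μs.
R ≥ L / t_tx = 1824 bits / 5.09e-08 s = 35.83 Gbps.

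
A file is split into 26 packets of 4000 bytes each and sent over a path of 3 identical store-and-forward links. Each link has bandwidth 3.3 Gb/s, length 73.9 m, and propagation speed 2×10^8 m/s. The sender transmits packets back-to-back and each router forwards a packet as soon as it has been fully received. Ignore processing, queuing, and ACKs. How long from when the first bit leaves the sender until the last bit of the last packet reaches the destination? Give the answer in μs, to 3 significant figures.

Per-hop transmission t_tx = L/R = 32000/3300000000 = 9.69697 μs.
Per-hop propagation t_prop = 73.9/200000000 = 0.3695 μs.
Pipeline fill: first packet needs 3·t_tx to clear all hops; remaining 25 packets each add one t_tx.
Total = (3+26-1)·t_tx + 3·t_prop = 28·9.69697 + 3·0.3695 = 273 μs.

273 μs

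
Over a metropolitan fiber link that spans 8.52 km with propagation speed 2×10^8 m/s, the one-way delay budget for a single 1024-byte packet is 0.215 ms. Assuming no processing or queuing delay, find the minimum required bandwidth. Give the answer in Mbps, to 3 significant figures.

47.5 Mbps

L = 8192 bits.
Propagation delay = 8520 / 200000000 = 0.0426 ms.
Transmission budget = 0.215 − 0.0426 = 0.1724 ms.
R ≥ L / t_tx = 8192 bits / 0.0001724 s = 47.5 Mbps.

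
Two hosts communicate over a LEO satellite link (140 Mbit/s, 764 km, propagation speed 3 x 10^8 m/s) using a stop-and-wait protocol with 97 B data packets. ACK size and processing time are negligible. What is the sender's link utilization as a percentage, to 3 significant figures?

t_tx = L/R = 776/140000000 = 5.54286e-06 s.
t_prop = 764000/300000000 = 0.00254667 s; RTT = 0.00509333 s.
Cycle = t_tx + RTT = 0.00509888 s.
Utilization = t_tx / cycle = 5.54286e-06/0.00509888 = 0.109 %.

0.109 %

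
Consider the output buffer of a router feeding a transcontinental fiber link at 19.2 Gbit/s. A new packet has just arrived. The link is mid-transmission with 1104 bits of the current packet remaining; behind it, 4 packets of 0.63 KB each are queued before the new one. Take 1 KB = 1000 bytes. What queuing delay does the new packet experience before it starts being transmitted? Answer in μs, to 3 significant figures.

1.11 μs

Each queued packet: L/R = 5040/19200000000 = 0.2625 μs.
4 queued → 1.05 μs.
Plus remaining 1104 bits of current packet: 0.0575 μs.
Queuing delay = 1.11 μs.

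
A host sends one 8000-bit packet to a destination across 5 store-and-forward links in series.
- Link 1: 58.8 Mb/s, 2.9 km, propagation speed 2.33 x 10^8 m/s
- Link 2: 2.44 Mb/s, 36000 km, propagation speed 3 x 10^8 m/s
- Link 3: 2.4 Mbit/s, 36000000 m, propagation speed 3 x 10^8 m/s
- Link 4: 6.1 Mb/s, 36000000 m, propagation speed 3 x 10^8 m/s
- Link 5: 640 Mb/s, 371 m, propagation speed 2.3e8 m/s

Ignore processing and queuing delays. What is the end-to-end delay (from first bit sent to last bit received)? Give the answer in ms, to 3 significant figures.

Transmission delays (L/R per hop): 0.136054, 3.27869, 3.33333, 1.31148, 0.0125 ms; sum = 8.07205 ms.
Propagation delays (d/s per hop): 0.0124464, 120, 120, 120, 0.00161304 ms; sum = 360.014 ms.
End-to-end = 368 ms.

368 ms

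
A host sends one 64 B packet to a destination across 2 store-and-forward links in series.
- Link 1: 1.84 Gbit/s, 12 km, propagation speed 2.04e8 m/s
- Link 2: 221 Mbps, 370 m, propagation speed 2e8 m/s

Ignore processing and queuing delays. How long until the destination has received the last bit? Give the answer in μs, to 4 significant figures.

63.27 μs

L = 64 × 8 = 512 bits.
Transmission delays (L/R per hop): 0.278261, 2.31674 μs; sum = 2.595 μs.
Propagation delays (d/s per hop): 58.8235, 1.85 μs; sum = 60.6735 μs.
End-to-end = 63.27 μs.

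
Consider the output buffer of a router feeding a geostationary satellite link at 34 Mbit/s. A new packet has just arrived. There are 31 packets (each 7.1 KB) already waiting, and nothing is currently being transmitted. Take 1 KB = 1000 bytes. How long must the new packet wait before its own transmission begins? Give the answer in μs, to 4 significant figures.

51790 μs

Each queued packet: L/R = 56800/34000000 = 1670.59 μs.
31 queued → 51788.2 μs.
Queuing delay = 51790 μs.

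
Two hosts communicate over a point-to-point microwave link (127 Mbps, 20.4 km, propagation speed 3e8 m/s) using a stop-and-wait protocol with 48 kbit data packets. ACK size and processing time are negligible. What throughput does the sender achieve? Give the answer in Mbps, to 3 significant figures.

t_tx = L/R = 48000/127000000 = 0.000377953 s.
t_prop = 20400/300000000 = 6.8e-05 s; RTT = 0.000136 s.
Cycle = t_tx + RTT = 0.000513953 s.
Throughput = L / cycle = 48000 / 0.000513953 = 93.4 Mbps.

93.4 Mbps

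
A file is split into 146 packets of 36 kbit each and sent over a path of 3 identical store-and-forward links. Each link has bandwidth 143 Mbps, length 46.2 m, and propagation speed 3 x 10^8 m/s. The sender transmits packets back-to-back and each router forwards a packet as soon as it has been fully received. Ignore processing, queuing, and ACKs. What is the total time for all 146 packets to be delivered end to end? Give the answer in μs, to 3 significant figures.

Per-hop transmission t_tx = L/R = 36000/143000000 = 251.748 μs.
Per-hop propagation t_prop = 46.2/300000000 = 0.154 μs.
Pipeline fill: first packet needs 3·t_tx to clear all hops; remaining 145 packets each add one t_tx.
Total = (3+146-1)·t_tx + 3·t_prop = 148·251.748 + 3·0.154 = 37300 μs.

37300 μs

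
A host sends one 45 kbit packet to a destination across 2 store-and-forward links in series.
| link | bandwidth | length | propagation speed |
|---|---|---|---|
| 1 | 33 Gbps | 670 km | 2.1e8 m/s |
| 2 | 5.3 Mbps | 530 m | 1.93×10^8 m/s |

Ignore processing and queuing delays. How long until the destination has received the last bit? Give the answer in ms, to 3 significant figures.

L = 45000 bits.
Transmission delays (L/R per hop): 0.00136364, 8.49057 ms; sum = 8.49193 ms.
Propagation delays (d/s per hop): 3.19048, 0.00274611 ms; sum = 3.19322 ms.
End-to-end = 11.7 ms.

11.7 ms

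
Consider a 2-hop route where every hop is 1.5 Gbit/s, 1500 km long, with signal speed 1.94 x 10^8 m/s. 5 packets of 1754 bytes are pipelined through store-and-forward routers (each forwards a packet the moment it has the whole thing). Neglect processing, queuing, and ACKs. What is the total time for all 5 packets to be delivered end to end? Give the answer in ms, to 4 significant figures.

Per-hop transmission t_tx = L/R = 14032/1500000000 = 0.00935467 ms.
Per-hop propagation t_prop = 1500000/194000000 = 7.73196 ms.
Pipeline fill: first packet needs 2·t_tx to clear all hops; remaining 4 packets each add one t_tx.
Total = (2+5-1)·t_tx + 2·t_prop = 6·0.00935467 + 2·7.73196 = 15.52 ms.

15.52 ms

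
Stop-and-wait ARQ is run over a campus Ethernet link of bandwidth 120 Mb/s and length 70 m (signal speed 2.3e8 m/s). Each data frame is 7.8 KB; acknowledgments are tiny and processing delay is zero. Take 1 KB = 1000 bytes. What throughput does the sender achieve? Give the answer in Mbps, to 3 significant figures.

120 Mbps

t_tx = L/R = 62400/120000000 = 0.00052 s.
t_prop = 70/2.3e+08 = 3.04348e-07 s; RTT = 6.08696e-07 s.
Cycle = t_tx + RTT = 0.000520609 s.
Throughput = L / cycle = 62400 / 0.000520609 = 120 Mbps.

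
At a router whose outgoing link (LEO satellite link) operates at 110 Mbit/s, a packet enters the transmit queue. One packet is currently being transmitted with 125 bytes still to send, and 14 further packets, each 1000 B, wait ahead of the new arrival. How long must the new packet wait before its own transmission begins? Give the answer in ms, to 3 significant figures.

Each queued packet: L/R = 8000/110000000 = 0.0727273 ms.
14 queued → 1.01818 ms.
Plus remaining 1000 bits of current packet: 0.00909091 ms.
Queuing delay = 1.03 ms.

1.03 ms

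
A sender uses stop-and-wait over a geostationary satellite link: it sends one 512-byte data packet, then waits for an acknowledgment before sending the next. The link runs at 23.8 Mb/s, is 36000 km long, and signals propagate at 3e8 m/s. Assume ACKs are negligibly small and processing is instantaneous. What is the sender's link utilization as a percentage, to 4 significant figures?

t_tx = L/R = 4096/23800000 = 0.000172101 s.
t_prop = 36000000/300000000 = 0.12 s; RTT = 0.24 s.
Cycle = t_tx + RTT = 0.240172 s.
Utilization = t_tx / cycle = 0.000172101/0.240172 = 0.07166 %.

0.07166 %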